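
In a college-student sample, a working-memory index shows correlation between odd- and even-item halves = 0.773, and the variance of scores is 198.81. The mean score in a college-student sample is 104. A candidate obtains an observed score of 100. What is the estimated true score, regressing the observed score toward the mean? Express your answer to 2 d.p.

100.51

Spearman-Brown: r = 2(0.773) / (1 + 0.773) = 1.5460 / 1.7730 ≈ 0.8720
Estimated true score = 0.8720*100 + (1 − 0.8720)*104 ≈ 100.5121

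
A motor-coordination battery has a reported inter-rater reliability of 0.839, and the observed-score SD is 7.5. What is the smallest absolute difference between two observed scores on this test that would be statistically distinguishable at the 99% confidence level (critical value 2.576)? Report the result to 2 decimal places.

SEM = 7.500×√(1 − 0.839) ≈ 3.009
Standard error of the difference = 3.009·√2 ≈ 4.256
Minimum reliable difference = 2.576 × SE_diff ≈ 2.576 × 4.256 ≈ 10.963

10.96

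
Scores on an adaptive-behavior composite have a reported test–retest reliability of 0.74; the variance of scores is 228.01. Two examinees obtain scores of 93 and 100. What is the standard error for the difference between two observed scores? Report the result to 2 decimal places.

10.89

SD = √228.01 = 15.100
SEM = 15.100 · √(1 − 0.740) = 15.100 · √0.260 ≃ 15.100 · 0.510 ≃ 7.700
SE_diff = √2 · SEM ≃ 10.889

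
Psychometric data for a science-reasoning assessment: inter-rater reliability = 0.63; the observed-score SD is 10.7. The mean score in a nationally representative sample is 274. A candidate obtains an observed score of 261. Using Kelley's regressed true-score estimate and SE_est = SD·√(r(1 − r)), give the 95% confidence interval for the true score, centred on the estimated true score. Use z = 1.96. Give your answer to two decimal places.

[255.68, 275.94]

T̂ = 0.6300(261) + 0.3700(274) ≈ 265.8100
SE_est = 10.7000·√[r(1 − r)] ≈ 5.1660
95% CI: 265.8100 ± 10.1254 ≈ (255.6846, 275.9354)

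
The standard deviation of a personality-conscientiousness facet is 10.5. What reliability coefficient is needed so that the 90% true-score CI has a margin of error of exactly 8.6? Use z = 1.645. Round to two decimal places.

0.75

SEM needed = half-width / z = 8.6/1.645 ≈ 5.2280
Required reliability = 1 − (SEM/SD)² = 1 − 0.2479 ≈ 0.7521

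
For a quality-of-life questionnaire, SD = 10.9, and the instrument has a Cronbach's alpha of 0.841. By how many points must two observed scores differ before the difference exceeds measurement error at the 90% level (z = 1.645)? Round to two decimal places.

10.11

SEM = 10.900*√(1 − 0.841) ≈ 4.346
SE_diff = SEM * √2 ≈ 4.346 * 1.414 ≈ 6.147
Minimum reliable difference = 1.645 * SE_diff ≈ 1.645 * 6.147 ≈ 10.111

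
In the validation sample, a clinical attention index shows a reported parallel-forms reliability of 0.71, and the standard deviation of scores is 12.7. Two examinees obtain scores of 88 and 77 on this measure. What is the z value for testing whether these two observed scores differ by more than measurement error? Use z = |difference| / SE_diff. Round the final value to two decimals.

The standard error of measurement is 12.7000*√(1 − 0.7100) ≈ 12.7000*0.5385 ≈ 6.8392.
SE_diff = √2 * SEM ≈ 9.6720
z = |88 − 77| / 9.6720 = 11 / 9.6720 ≈ 1.1373

1.14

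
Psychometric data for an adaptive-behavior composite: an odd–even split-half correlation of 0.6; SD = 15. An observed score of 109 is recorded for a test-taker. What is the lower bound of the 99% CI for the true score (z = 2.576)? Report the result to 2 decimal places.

89.68

Spearman-Brown: r = 2(0.6) / (1 + 0.6) = 1.200 / 1.600 ≈ 0.750
The standard error of measurement is 15.000×√(1 − 0.750) ≈ 15.000×0.500 ≈ 7.500.
2.576 × SEM ≈ 19.320
Lower bound: 109 − 19.320 = 89.680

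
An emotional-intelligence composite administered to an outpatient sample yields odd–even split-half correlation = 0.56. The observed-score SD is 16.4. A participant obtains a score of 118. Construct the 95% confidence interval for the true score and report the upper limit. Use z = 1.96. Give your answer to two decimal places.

135.07

r_full = 2·0.56 / (1 + 0.56) ≃ 0.7179
SEM = 16.4000 * √(1 − 0.7179) = 16.4000 * √0.2821 ≃ 16.4000 * 0.5311 ≃ 8.7098
1.96 * SEM ≃ 17.0712
Upper bound: 118 + 17.0712 = 135.0712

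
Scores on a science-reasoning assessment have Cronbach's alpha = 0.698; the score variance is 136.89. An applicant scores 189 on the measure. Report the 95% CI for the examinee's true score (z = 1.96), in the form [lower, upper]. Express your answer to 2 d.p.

[176.40, 201.60]

σ = 136.89^(1/2) = 11.7000
SEM = 11.7000 × √(1 − 0.6980) = 11.7000 × √0.3020 ≈ 11.7000 × 0.5495 ≈ 6.4297
1.96 × SEM ≈ 12.6022
95% CI: 189 ± 12.6022 = [176.3978, 201.6022]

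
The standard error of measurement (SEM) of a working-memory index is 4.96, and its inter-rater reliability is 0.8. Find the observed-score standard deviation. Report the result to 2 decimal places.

SD = SEM / √(1 − r) = 4.96 / √0.2000 ≈ 4.96 / 0.4472 ≈ 11.0909

11.09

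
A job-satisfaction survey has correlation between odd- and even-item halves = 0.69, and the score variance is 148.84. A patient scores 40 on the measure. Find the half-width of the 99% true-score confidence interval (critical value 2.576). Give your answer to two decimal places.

13.46

σ = 148.84^(1/2) = 12.200
r_full = 2·0.69 / (1 + 0.69) ≃ 0.817
SEM = 12.200 · √(1 − 0.817) = 12.200 · √0.183 ≃ 12.200 · 0.428 ≃ 5.225
Margin = 2.576 · 5.225 ≃ 13.460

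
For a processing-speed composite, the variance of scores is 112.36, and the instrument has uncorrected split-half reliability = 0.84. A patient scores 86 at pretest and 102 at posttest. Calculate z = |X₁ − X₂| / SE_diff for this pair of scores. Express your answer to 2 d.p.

σ = 112.36^(1/2) = 10.6000
r_full = 2·0.84 / (1 + 0.84) ≈ 0.9130
SEM = 10.6000 * √(1 − 0.9130) = 10.6000 * √0.0870 ≈ 10.6000 * 0.2949 ≈ 3.1258
SE_diff = SEM * √2 ≈ 3.1258 * 1.4142 ≈ 4.4205
z = |86 − 102| / 4.4205 = 16 / 4.4205 ≈ 3.6195

3.62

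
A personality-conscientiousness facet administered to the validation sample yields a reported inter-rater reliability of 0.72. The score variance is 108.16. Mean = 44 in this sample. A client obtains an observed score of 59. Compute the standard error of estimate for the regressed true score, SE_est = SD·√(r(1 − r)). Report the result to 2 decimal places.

SD = √108.16 = 10.400
SE_est = 10.400·√[r(1 − r)] ≃ 4.670

4.67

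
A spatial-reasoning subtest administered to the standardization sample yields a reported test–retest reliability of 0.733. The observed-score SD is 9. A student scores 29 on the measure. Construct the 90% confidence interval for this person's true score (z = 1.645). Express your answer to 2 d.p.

SEM = 9.0000*√(1 − 0.7330) ≈ 4.6505
Margin = 1.645 * 4.6505 ≈ 7.6500
CI = 29 ± 7.6500 → [21.3500, 36.6500]

[21.35, 36.65]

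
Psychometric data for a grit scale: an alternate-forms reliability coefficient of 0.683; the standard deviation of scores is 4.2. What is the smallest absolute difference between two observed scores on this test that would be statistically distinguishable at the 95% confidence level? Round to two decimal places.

6.55

SEM = 4.2000 * √(1 − 0.6830) = 4.2000 * √0.3170 ≈ 4.2000 * 0.5630 ≈ 2.3647
Standard error of the difference = 2.3647·√2 ≈ 3.3442
Smallest detectable difference = 1.96*3.3442 ≈ 6.5547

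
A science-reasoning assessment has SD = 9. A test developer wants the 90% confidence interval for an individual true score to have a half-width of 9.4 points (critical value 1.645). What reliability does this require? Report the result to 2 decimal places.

0.60

SEM needed = half-width / z = 9.4/1.645 ≈ 5.714
r = 1 − (SEM / SD)² = 1 − (5.714 / 9)² ≈ 1 − 0.403 ≈ 0.597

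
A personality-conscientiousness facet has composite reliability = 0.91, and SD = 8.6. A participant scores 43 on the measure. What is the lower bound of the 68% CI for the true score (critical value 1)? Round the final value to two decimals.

SEM = 8.600×√(1 − 0.910) ≈ 2.580
Margin = 1 × 2.580 ≈ 2.580
Lower limit = 43 − 2.580 ≈ 40.420

40.42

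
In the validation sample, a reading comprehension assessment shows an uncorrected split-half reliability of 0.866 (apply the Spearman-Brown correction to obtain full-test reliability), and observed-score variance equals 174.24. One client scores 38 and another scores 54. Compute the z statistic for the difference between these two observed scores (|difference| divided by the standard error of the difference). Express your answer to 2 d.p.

SD = √174.24 ≈ 13.2000
Full-length reliability (Spearman-Brown) = 2(0.866)/(1+0.866) ≈ 0.9282
SEM = 13.2000 · √(1 − 0.9282) = 13.2000 · √0.0718 ≈ 13.2000 · 0.2680 ≈ 3.5373
Standard error of the difference = 3.5373·√2 ≈ 5.0025
z = 16 / 5.0025 ≈ 3.1984

3.20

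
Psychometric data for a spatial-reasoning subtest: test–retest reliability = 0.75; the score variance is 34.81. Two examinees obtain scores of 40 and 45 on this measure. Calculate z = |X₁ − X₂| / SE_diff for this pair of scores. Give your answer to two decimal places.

SD = √34.81 = 5.9000
The standard error of measurement is 5.9000·√(1 − 0.7500) ≈ 5.9000·0.5000 ≈ 2.9500.
SE_diff = √2 · SEM ≈ 4.1719
z = 5 / 4.1719 ≈ 1.1985

1.20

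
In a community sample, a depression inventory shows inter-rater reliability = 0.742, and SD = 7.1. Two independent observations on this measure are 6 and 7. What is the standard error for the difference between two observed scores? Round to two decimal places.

SEM = 7.1000 * √(1 − 0.7420) = 7.1000 * √0.2580 ≃ 7.1000 * 0.5079 ≃ 3.6064
SE_diff = SEM * √2 ≃ 3.6064 * 1.4142 ≃ 5.1002

5.10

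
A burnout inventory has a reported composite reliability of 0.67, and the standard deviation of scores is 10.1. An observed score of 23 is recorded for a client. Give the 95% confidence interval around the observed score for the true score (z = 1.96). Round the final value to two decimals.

[11.63, 34.37]

SEM = 10.1000 × √(1 − 0.6700) = 10.1000 × √0.3300 ≈ 10.1000 × 0.5745 ≈ 5.8020
Half-width = 1.96×5.8020 ≈ 11.3719
95% CI: 23 ± 11.3719 = [11.6281, 34.3719]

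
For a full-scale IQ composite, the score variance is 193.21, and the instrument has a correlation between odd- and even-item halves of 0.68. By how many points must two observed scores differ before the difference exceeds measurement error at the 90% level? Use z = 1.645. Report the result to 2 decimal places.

14.11

SD = √193.21 = 13.9000
Full-length reliability (Spearman-Brown) = 2(0.68)/(1+0.68) ≃ 0.8095
SEM = 13.9000 · √(1 − 0.8095) = 13.9000 · √0.1905 ≃ 13.9000 · 0.4364 ≃ 6.0665
SE_diff = SEM · √2 ≃ 6.0665 · 1.4142 ≃ 8.5793
Smallest detectable difference = 1.645·8.5793 ≃ 14.1129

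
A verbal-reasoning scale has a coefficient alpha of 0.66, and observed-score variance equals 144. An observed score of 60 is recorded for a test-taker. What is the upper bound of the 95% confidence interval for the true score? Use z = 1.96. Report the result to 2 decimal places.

SD = √144 ≃ 12.00000
SEM = 12.00000×√(1 − 0.66000) ≃ 6.99714
Margin = 1.96 × 6.99714 ≃ 13.71440
Upper bound: 60 + 13.71440 = 73.71440

73.71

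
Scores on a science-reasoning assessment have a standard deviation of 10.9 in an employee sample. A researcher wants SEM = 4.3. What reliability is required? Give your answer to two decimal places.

Required reliability = 1 − (SEM/SD)² = 1 − 0.156 ≈ 0.844

0.84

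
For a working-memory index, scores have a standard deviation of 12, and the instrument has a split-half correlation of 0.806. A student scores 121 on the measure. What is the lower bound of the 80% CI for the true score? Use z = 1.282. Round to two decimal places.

115.96

Spearman-Brown: r = 2(0.806) / (1 + 0.806) = 1.6120 / 1.8060 ≈ 0.8926
SEM = 12.0000 · √(1 − 0.8926) = 12.0000 · √0.1074 ≈ 12.0000 · 0.3277 ≈ 3.9330
1.282 · SEM ≈ 5.0421
Lower bound: 121 − 5.0421 = 115.9579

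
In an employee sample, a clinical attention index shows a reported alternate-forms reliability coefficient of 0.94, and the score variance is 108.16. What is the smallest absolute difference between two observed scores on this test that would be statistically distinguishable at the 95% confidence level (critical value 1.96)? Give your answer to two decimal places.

SD = √108.16 = 10.4000
SEM = 10.4000×√(1 − 0.9400) ≈ 2.5475
Standard error of the difference = 2.5475·√2 ≈ 3.6027
Minimum reliable difference = 1.96 × SE_diff ≈ 1.96 × 3.6027 ≈ 7.0612

7.06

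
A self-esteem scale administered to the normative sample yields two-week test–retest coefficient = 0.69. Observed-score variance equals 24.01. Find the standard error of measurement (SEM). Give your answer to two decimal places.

2.73

SD = √24.01 = 4.9000
The standard error of measurement is 4.9000*√(1 − 0.6900) ≈ 4.9000*0.5568 ≈ 2.7282.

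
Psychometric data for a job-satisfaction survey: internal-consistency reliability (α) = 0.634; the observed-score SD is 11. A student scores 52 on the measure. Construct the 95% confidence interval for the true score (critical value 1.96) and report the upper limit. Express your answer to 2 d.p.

SEM = 11.0000 * √(1 − 0.6340) = 11.0000 * √0.3660 ≈ 11.0000 * 0.6050 ≈ 6.6548
1.96 * SEM ≈ 13.0434
Upper limit = 52 + 13.0434 ≈ 65.0434

65.04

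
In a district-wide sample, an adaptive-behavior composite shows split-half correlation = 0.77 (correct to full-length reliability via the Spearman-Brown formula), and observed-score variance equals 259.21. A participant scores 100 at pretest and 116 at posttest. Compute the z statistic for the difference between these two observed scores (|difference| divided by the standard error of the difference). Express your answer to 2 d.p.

1.95

SD = √259.21 ≈ 16.1000
Full-length reliability (Spearman-Brown) = 2(0.77)/(1+0.77) ≈ 0.8701
SEM = 16.1000·√(1 − 0.8701) ≈ 5.8037
SE_diff = SEM · √2 ≈ 5.8037 · 1.4142 ≈ 8.2076
z = |100 − 116| / 8.2076 = 16 / 8.2076 ≈ 1.9494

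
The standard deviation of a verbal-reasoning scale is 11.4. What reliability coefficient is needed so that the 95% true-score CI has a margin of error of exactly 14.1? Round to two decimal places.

0.60

Required SEM = 14.1 / 1.96 ≈ 7.19388
Required reliability = 1 − (SEM/SD)² = 1 − 0.39821 ≈ 0.60179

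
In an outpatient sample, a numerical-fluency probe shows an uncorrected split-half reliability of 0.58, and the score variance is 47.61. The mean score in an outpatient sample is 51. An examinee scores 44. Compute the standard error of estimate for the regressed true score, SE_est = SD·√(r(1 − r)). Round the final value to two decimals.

SD = √47.61 = 6.90000
Spearman-Brown: r = 2(0.58) / (1 + 0.58) = 1.16000 / 1.58000 ≈ 0.73418
SE_est = SD · √(r(1 − r)) = 6.90000 · √0.19516 ≈ 6.90000 · 0.44177 ≈ 3.04822

3.05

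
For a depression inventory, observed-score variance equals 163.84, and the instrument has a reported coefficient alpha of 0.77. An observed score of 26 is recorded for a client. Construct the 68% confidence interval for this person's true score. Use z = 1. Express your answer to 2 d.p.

SD = √163.84 ≈ 12.8000
SEM = 12.8000 × √(1 − 0.7700) = 12.8000 × √0.2300 ≈ 12.8000 × 0.4796 ≈ 6.1387
Half-width = 1×6.1387 ≈ 6.1387
68% CI: 26 ± 6.1387 = [19.8613, 32.1387]

[19.86, 32.14]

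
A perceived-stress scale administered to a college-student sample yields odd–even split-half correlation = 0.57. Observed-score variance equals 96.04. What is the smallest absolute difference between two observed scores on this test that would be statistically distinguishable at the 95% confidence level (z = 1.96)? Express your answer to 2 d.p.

14.22

σ = 96.04^(1/2) = 9.8000
r_full = 2·0.57 / (1 + 0.57) ≈ 0.7261
SEM = 9.8000×√(1 − 0.7261) ≈ 5.1287
Standard error of the difference = 5.1287·√2 ≈ 7.2531
Minimum reliable difference = 1.96 × SE_diff ≈ 1.96 × 7.2531 ≈ 14.2161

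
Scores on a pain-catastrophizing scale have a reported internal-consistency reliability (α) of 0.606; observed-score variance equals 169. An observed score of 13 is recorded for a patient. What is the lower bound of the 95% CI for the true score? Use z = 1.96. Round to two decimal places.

SD = √169 ≈ 13.00000
The standard error of measurement is 13.00000·√(1 − 0.60600) ≈ 13.00000·0.62769 ≈ 8.16002.
Margin = 1.96 · 8.16002 ≈ 15.99365
Lower limit = 13 − 15.99365 ≈ -2.99365

-2.99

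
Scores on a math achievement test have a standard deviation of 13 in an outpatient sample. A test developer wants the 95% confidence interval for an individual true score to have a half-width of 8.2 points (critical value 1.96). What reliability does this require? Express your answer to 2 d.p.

Required SEM = 8.2 / 1.96 ≈ 4.1837
r = 1 − (SEM / SD)² = 1 − (4.1837 / 13)² ≈ 1 − 0.1036 ≈ 0.8964

0.90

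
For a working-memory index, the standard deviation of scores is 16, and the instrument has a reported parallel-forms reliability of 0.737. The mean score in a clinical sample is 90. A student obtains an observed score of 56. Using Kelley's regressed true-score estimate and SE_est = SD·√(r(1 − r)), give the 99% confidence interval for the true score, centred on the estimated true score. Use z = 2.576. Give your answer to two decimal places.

[46.80, 83.09]

T̂ = 0.7370(56) + 0.2630(90) ≈ 64.9420
SE_est = SD * √(r(1 − r)) = 16.0000 * √0.1938 ≈ 16.0000 * 0.4403 ≈ 7.0442
99% CI: 64.9420 ± 18.1459 ≈ (46.7961, 83.0879)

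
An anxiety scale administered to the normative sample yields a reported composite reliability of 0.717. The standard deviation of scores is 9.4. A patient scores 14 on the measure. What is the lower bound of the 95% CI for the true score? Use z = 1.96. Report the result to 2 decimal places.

SEM = 9.40000*√(1 − 0.71700) ≈ 5.00059
Margin = 1.96 * 5.00059 ≈ 9.80115
Lower bound: 14 − 9.80115 = 4.19885

4.20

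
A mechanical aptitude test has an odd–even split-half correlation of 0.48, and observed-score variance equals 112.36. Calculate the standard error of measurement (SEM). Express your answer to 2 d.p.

SD = √112.36 = 10.6000
Full-length reliability (Spearman-Brown) = 2(0.48)/(1+0.48) ≈ 0.6486
SEM = 10.6000 × √(1 − 0.6486) = 10.6000 × √0.3514 ≈ 10.6000 × 0.5927 ≈ 6.2831

6.28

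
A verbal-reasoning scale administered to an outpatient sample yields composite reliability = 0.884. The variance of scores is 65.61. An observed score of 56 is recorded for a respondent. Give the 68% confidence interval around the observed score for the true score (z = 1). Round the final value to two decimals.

SD = √65.61 ≃ 8.1000
SEM = 8.1000 * √(1 − 0.8840) = 8.1000 * √0.1160 ≃ 8.1000 * 0.3406 ≃ 2.7588
Half-width = 1*2.7588 ≃ 2.7588
CI = 56 ± 2.7588 → [53.2412, 58.7588]

[53.24, 58.76]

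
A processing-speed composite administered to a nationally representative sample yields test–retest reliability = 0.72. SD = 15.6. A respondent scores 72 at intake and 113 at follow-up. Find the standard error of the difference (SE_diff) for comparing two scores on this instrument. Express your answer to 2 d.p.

SEM = 15.6000 * √(1 − 0.7200) = 15.6000 * √0.2800 ≃ 15.6000 * 0.5292 ≃ 8.2547
Standard error of the difference = 8.2547·√2 ≃ 11.6740

11.67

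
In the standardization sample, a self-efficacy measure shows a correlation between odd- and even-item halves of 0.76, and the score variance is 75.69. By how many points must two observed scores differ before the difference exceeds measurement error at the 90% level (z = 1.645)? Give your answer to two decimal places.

SD = √75.69 ≈ 8.70000
r_full = 2·0.76 / (1 + 0.76) ≈ 0.86364
SEM = 8.70000 * √(1 − 0.86364) = 8.70000 * √0.13636 ≈ 8.70000 * 0.36927 ≈ 3.21269
SE_diff = √2 * SEM ≈ 4.54343
Minimum reliable difference = 1.645 * SE_diff ≈ 1.645 * 4.54343 ≈ 7.47394

7.47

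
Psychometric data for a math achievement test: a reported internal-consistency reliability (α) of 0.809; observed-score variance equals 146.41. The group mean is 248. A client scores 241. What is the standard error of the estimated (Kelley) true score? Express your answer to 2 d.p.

SD = √146.41 ≈ 12.100
SE_est = SD · √(r(1 − r)) = 12.100 · √0.155 ≈ 12.100 · 0.393 ≈ 4.756

4.76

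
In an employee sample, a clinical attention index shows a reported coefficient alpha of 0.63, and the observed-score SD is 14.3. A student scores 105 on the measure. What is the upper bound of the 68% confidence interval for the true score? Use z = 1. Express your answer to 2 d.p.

113.70

SEM = 14.300 × √(1 − 0.630) = 14.300 × √0.370 ≃ 14.300 × 0.608 ≃ 8.698
1 × SEM ≃ 8.698
Upper bound: 105 + 8.698 = 113.698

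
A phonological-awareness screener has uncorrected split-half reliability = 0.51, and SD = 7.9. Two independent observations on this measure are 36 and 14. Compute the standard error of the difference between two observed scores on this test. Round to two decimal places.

r_full = 2·0.51 / (1 + 0.51) ≃ 0.6755
The standard error of measurement is 7.9000×√(1 − 0.6755) ≃ 7.9000×0.5697 ≃ 4.5003.
Standard error of the difference = 4.5003·√2 ≃ 6.3643

6.36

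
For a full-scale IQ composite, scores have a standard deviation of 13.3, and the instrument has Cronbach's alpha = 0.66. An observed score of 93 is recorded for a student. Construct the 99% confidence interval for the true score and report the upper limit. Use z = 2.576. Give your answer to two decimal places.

112.98

SEM = 13.300×√(1 − 0.660) ≃ 7.755
Half-width = 2.576×7.755 ≃ 19.977
Upper limit = 93 + 19.977 ≃ 112.977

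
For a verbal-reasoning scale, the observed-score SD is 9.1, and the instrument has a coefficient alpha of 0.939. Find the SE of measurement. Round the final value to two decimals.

The standard error of measurement is 9.1000×√(1 − 0.9390) ≈ 9.1000×0.2470 ≈ 2.2475.

2.25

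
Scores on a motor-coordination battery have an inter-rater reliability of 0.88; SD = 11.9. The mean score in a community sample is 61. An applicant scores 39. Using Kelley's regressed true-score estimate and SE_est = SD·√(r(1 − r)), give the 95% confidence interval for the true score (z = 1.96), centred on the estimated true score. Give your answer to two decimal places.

[34.06, 49.22]

T̂ = 0.8800(39) + 0.1200(61) ≃ 41.6400
SE_est = 11.9000·√[r(1 − r)] ≃ 3.8670
CI = 41.6400 ± 1.96 × 3.8670 → [34.0606, 49.2194]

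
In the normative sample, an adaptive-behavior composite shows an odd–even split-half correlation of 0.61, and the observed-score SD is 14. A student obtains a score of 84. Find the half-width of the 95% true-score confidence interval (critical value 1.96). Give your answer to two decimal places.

Full-length reliability (Spearman-Brown) = 2(0.61)/(1+0.61) ≈ 0.75776
SEM = 14.00000*√(1 − 0.75776) ≈ 6.89045
Half-width = 1.96*6.89045 ≈ 13.50528

13.51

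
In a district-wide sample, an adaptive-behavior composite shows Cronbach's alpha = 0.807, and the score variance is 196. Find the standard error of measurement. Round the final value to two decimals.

SD = √196 ≈ 14.000
The standard error of measurement is 14.000·√(1 − 0.807) ≈ 14.000·0.439 ≈ 6.150.

6.15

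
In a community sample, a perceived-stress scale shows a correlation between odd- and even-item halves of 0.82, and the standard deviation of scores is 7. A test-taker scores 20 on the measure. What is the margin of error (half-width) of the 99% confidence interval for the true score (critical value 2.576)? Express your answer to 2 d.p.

r_full = 2·0.82 / (1 + 0.82) ≈ 0.9011
SEM = 7.0000 · √(1 − 0.9011) = 7.0000 · √0.0989 ≈ 7.0000 · 0.3145 ≈ 2.2014
Half-width = 2.576·2.2014 ≈ 5.6708

5.67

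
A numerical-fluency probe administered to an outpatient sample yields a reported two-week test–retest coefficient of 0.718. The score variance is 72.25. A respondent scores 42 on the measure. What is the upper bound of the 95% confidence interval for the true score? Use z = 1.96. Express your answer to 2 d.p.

50.85

SD = √72.25 = 8.500
SEM = 8.500×√(1 − 0.718) ≈ 4.514
Half-width = 1.96×4.514 ≈ 8.847
Upper bound: 42 + 8.847 = 50.847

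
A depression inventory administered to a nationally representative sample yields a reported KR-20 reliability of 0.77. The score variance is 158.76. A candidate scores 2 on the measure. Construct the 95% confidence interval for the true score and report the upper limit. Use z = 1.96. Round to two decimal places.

13.84

SD = √158.76 ≈ 12.60000
SEM = 12.60000 · √(1 − 0.77000) = 12.60000 · √0.23000 ≈ 12.60000 · 0.47958 ≈ 6.04275
Margin = 1.96 · 6.04275 ≈ 11.84379
Upper limit = 2 + 11.84379 ≈ 13.84379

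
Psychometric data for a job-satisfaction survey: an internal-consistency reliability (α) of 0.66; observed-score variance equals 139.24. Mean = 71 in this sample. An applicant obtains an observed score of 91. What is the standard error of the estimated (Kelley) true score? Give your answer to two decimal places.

5.59

σ = 139.24^(1/2) = 11.8000
SE_est = 11.8000·√[r(1 − r)] ≈ 5.5898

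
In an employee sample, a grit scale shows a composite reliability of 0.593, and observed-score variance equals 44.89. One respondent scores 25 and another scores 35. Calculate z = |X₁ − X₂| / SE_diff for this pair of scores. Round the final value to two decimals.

SD = √44.89 ≃ 6.70000
SEM = 6.70000·√(1 − 0.59300) ≃ 4.27437
SE_diff = √2 · SEM ≃ 6.04487
z = 10 / 6.04487 ≃ 1.65430

1.65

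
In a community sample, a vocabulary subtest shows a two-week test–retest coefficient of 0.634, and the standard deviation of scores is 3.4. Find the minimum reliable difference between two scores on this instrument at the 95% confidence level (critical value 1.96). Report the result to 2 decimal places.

5.70

SEM = 3.40000 * √(1 − 0.63400) = 3.40000 * √0.36600 ≈ 3.40000 * 0.60498 ≈ 2.05693
SE_diff = √2 * SEM ≈ 2.90894
Minimum reliable difference = 1.96 * SE_diff ≈ 1.96 * 2.90894 ≈ 5.70152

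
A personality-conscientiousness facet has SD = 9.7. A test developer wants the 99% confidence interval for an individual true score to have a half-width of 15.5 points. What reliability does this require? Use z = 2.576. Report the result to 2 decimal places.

0.62

Required SEM = 15.5 / 2.576 ≈ 6.017
r = 1 − (SEM / SD)² = 1 − (6.017 / 9.7)² ≈ 1 − 0.385 ≈ 0.615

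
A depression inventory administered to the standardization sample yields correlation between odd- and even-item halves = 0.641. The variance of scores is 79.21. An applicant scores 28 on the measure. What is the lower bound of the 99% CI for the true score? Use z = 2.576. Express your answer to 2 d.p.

17.28

SD = √79.21 = 8.900
r_full = 2·0.641 / (1 + 0.641) ≈ 0.781
SEM = 8.900 · √(1 − 0.781) = 8.900 · √0.219 ≈ 8.900 · 0.468 ≈ 4.163
Half-width = 2.576·4.163 ≈ 10.723
Lower limit = 28 − 10.723 ≈ 17.277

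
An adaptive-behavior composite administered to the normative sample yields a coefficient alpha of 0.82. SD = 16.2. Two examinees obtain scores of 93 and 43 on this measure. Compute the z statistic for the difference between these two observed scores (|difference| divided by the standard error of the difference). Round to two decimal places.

5.14

SEM = 16.20000*√(1 − 0.82000) ≈ 6.87308
SE_diff = √2 * SEM ≈ 9.72000
z = 50 / 9.72000 ≈ 5.14403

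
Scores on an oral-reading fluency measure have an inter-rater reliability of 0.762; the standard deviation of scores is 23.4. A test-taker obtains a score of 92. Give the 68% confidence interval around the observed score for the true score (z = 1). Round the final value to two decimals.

[80.58, 103.42]

SEM = 23.40000 · √(1 − 0.76200) = 23.40000 · √0.23800 ≈ 23.40000 · 0.48785 ≈ 11.41575
1 · SEM ≈ 11.41575
68% CI: 92 ± 11.41575 = [80.58425, 103.41575]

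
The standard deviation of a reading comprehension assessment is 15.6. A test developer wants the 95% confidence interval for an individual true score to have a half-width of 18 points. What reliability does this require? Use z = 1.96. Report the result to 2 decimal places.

0.65

SEM needed = half-width / z = 18/1.96 ≈ 9.184
r = 1 − (SEM / SD)² = 1 − (9.184 / 15.6)² ≈ 1 − 0.347 ≈ 0.653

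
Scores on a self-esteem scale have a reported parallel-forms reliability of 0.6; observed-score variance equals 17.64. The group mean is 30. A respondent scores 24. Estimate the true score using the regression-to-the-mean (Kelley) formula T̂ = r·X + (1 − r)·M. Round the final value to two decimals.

26.40

Estimated true score = 0.600×24 + (1 − 0.600)×30 ≈ 26.400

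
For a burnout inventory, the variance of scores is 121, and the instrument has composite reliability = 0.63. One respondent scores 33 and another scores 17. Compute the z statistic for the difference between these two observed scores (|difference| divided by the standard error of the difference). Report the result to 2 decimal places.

σ = 121^(1/2) = 11.00000
The standard error of measurement is 11.00000*√(1 − 0.63000) ≈ 11.00000*0.60828 ≈ 6.69104.
SE_diff = √2 * SEM ≈ 9.46256
z = 16 / 9.46256 ≈ 1.69087

1.69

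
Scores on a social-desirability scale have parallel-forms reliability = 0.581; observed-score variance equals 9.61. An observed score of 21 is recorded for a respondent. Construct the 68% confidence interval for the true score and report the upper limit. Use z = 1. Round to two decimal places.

23.01

σ = 9.61^(1/2) = 3.100
SEM = 3.100*√(1 − 0.581) ≃ 2.007
1 * SEM ≃ 2.007
Upper bound: 21 + 2.007 = 23.007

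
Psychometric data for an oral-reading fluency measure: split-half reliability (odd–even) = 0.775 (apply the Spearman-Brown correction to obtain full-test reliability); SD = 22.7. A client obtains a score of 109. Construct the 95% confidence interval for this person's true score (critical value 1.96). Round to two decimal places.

Spearman-Brown: r = 2(0.775) / (1 + 0.775) = 1.55000 / 1.77500 ≃ 0.87324
SEM = 22.70000·√(1 − 0.87324) ≃ 8.08198
Half-width = 1.96·8.08198 ≃ 15.84069
CI = 109 ± 15.84069 → [93.15931, 124.84069]

[93.16, 124.84]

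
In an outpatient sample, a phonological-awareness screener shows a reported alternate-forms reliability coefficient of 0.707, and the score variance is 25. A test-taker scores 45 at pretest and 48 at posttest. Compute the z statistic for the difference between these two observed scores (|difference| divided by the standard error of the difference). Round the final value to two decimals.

SD = √25 = 5.0000
SEM = 5.0000 · √(1 − 0.7070) = 5.0000 · √0.2930 ≃ 5.0000 · 0.5413 ≃ 2.7065
SE_diff = √2 · SEM ≃ 3.8275
z = |45 − 48| / 3.8275 = 3 / 3.8275 ≃ 0.7838

0.78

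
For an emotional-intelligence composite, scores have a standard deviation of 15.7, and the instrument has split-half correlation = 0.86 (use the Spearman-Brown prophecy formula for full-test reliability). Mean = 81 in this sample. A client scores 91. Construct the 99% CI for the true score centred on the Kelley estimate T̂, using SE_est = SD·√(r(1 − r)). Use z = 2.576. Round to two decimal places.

r_full = 2·0.86 / (1 + 0.86) ≃ 0.9247
Estimated true score = 0.9247*91 + (1 − 0.9247)*81 ≃ 90.2473
SE_est = SD * √(r(1 − r)) = 15.7000 * √0.0696 ≃ 15.7000 * 0.2638 ≃ 4.1420
CI = 90.2473 ± 2.576 * 4.1420 → [79.5774, 100.9172]

[79.58, 100.92]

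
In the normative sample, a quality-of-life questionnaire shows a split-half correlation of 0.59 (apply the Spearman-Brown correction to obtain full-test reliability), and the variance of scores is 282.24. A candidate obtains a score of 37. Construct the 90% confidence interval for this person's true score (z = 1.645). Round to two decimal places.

SD = √282.24 = 16.80000
Spearman-Brown: r = 2(0.59) / (1 + 0.59) = 1.18000 / 1.59000 ≈ 0.74214
SEM = 16.80000×√(1 − 0.74214) ≈ 8.53105
1.645 × SEM ≈ 14.03358
CI = 37 ± 14.03358 → [22.96642, 51.03358]

[22.97, 51.03]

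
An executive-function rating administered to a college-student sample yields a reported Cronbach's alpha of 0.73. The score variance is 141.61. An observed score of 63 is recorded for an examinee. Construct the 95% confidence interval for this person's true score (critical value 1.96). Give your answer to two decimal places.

[50.88, 75.12]

σ = 141.61^(1/2) = 11.90000
SEM = 11.90000 × √(1 − 0.73000) = 11.90000 × √0.27000 ≈ 11.90000 × 0.51962 ≈ 6.18342
1.96 × SEM ≈ 12.11951
Interval: (50.88049, 75.11951)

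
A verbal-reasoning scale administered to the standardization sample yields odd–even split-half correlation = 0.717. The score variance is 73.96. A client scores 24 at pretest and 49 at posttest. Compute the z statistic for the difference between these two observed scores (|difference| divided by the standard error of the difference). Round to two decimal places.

σ = 73.96^(1/2) = 8.600
Full-length reliability (Spearman-Brown) = 2(0.717)/(1+0.717) ≃ 0.835
SEM = 8.600*√(1 − 0.835) ≃ 3.491
SE_diff = √2 * SEM ≃ 4.938
z = 25 / 4.938 ≃ 5.063

5.06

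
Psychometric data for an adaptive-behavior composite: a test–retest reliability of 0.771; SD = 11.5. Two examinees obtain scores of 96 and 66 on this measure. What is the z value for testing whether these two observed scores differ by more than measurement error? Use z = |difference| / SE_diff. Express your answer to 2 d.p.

3.85

SEM = 11.50000 * √(1 − 0.77100) = 11.50000 * √0.22900 ≃ 11.50000 * 0.47854 ≃ 5.50320
SE_diff = √2 * SEM ≃ 7.78271
z = 30 / 7.78271 ≃ 3.85470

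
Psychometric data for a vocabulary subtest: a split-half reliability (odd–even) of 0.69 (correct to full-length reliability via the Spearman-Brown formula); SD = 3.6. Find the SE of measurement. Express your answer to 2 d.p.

1.54

Spearman-Brown: r = 2(0.69) / (1 + 0.69) = 1.3800 / 1.6900 ≃ 0.8166
SEM = 3.6000*√(1 − 0.8166) ≃ 1.5418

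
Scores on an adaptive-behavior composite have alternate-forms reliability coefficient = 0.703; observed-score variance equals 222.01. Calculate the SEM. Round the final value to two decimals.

σ = 222.01^(1/2) = 14.9000
SEM = 14.9000 · √(1 − 0.7030) = 14.9000 · √0.2970 ≃ 14.9000 · 0.5450 ≃ 8.1202

8.12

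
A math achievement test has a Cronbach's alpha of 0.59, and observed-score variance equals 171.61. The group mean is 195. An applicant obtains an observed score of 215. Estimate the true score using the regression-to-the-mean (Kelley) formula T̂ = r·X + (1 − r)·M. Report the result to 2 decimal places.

206.80

T̂ = r·X + (1 − r)·M = 0.59000·215 + 0.41000·195 = 126.85000 + 79.95000 ≈ 206.80000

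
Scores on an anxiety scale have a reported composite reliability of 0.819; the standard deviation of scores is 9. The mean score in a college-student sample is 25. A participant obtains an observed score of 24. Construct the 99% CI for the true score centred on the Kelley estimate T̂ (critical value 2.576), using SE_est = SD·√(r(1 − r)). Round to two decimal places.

T̂ = r·X + (1 − r)·M = 0.8190·24 + 0.1810·25 = 19.6560 + 4.5250 ≈ 24.1810
SE_est = 9.0000·√[r(1 − r)] ≈ 3.4652
CI = 24.1810 ± 2.576 · 3.4652 → [15.2547, 33.1073]

[15.25, 33.11]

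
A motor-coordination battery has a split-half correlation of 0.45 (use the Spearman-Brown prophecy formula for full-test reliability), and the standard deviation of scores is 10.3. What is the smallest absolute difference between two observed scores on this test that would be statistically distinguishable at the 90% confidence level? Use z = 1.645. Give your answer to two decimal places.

Spearman-Brown: r = 2(0.45) / (1 + 0.45) = 0.900 / 1.450 ≃ 0.621
SEM = 10.300 * √(1 − 0.621) = 10.300 * √0.379 ≃ 10.300 * 0.616 ≃ 6.344
SE_diff = √2 * SEM ≃ 8.971
Smallest detectable difference = 1.645*8.971 ≃ 14.758

14.76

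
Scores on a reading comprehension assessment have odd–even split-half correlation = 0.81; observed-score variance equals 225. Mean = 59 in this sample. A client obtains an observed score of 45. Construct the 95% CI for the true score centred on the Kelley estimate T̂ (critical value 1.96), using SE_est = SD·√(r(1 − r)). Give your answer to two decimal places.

SD = √225 ≈ 15.000
r_full = 2·0.81 / (1 + 0.81) ≈ 0.895
Estimated true score = 0.895·45 + (1 − 0.895)·59 ≈ 46.470
SE_est = 15.000·√(0.895·0.105) ≈ 4.598
CI = 46.470 ± 1.96 · 4.598 → [37.458, 55.481]

[37.46, 55.48]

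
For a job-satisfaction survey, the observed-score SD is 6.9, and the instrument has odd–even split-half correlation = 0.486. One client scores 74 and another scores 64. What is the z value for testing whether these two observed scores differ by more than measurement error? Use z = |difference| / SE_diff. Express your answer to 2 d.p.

r_full = 2·0.486 / (1 + 0.486) ≈ 0.6541
The standard error of measurement is 6.9000·√(1 − 0.6541) ≈ 6.9000·0.5881 ≈ 4.0581.
SE_diff = √2 · SEM ≈ 5.7390
z = |74 − 64| / 5.7390 = 10 / 5.7390 ≈ 1.7425

1.74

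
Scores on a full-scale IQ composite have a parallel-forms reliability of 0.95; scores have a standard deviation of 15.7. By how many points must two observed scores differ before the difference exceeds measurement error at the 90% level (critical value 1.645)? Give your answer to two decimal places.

8.17

The standard error of measurement is 15.7000×√(1 − 0.9500) ≈ 15.7000×0.2236 ≈ 3.5106.
SE_diff = SEM × √2 ≈ 3.5106 × 1.4142 ≈ 4.9648
Smallest detectable difference = 1.645×4.9648 ≈ 8.1671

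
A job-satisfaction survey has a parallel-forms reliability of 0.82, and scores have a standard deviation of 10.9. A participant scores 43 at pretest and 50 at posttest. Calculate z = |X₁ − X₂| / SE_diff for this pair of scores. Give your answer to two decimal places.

1.07

SEM = 10.900 · √(1 − 0.820) = 10.900 · √0.180 ≈ 10.900 · 0.424 ≈ 4.624
SE_diff = SEM · √2 ≈ 4.624 · 1.414 ≈ 6.540
z = |43 − 50| / 6.540 = 7 / 6.540 ≈ 1.070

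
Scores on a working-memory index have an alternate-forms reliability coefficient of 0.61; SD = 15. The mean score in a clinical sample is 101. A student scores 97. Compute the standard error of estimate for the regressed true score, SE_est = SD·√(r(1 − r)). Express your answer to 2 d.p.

SE_est = 15.0000·√[r(1 − r)] ≃ 7.3162

7.32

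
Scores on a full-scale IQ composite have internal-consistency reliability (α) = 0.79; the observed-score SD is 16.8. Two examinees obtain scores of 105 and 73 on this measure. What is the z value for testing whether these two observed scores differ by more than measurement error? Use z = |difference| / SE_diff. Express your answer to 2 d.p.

SEM = 16.8000 * √(1 − 0.7900) = 16.8000 * √0.2100 ≃ 16.8000 * 0.4583 ≃ 7.6987
Standard error of the difference = 7.6987·√2 ≃ 10.8876
z = 32 / 10.8876 ≃ 2.9391

2.94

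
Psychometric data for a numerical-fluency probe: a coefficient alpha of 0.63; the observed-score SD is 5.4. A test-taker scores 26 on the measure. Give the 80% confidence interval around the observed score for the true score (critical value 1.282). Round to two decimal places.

SEM = 5.400 · √(1 − 0.630) = 5.400 · √0.370 ≈ 5.400 · 0.608 ≈ 3.285
Margin = 1.282 · 3.285 ≈ 4.211
80% CI: 26 ± 4.211 = [21.789, 30.211]

[21.79, 30.21]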